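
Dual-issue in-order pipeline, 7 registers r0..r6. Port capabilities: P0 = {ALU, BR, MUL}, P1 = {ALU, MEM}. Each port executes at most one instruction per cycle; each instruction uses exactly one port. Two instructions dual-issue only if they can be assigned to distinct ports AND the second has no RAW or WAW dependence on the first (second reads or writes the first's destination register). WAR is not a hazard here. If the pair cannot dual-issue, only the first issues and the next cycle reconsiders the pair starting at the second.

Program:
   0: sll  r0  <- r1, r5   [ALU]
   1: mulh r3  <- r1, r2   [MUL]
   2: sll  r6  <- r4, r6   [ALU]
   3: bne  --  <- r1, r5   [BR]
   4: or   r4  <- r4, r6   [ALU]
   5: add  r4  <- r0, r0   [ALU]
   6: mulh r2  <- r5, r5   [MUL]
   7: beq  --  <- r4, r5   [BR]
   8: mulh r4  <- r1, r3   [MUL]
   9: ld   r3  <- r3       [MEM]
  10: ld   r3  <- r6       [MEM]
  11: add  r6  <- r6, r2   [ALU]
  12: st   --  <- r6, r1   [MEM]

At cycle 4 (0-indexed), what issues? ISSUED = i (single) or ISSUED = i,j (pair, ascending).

#0 head=0: sll.ALU;mulh.MUL i0&i1 2-wide
#1 head=2: sll.ALU;bne.BR i2&i3 2-wide
#2 head=4: or.ALU i4 WAW r4
#3 head=5: add.ALU;mulh.MUL i5&i6 2-wide
#4 head=7: beq.BR i7 no-port BR/MUL
#5 head=8: mulh.MUL;ld.MEM i8&i9 2-wide
#6 head=10: ld.MEM;add.ALU i10&i11 2-wide
#7 head=12: st.MEM i12 tail

ISSUED = 7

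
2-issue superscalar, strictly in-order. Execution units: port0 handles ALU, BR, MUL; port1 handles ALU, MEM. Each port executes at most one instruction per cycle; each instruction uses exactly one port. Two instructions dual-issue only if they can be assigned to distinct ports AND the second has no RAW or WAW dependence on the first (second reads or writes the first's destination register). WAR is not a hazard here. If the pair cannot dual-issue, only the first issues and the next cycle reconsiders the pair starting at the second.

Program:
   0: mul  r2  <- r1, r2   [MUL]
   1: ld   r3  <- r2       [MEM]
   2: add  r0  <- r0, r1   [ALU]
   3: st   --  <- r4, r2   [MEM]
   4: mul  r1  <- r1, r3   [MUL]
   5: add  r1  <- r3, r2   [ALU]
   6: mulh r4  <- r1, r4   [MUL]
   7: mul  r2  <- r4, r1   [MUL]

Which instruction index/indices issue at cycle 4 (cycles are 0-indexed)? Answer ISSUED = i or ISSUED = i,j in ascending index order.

ISSUED = 6

[0] i0  mul.MUL  -- RAW r2
[1] i1/i2  ld.MEM add.ALU  -- 2-wide
[2] i3/i4  st.MEM mul.MUL  -- 2-wide
[3] i5  add.ALU  -- RAW r1
[4] i6  mulh.MUL  -- no-port MUL/MUL
[5] i7  mul.MUL  -- tail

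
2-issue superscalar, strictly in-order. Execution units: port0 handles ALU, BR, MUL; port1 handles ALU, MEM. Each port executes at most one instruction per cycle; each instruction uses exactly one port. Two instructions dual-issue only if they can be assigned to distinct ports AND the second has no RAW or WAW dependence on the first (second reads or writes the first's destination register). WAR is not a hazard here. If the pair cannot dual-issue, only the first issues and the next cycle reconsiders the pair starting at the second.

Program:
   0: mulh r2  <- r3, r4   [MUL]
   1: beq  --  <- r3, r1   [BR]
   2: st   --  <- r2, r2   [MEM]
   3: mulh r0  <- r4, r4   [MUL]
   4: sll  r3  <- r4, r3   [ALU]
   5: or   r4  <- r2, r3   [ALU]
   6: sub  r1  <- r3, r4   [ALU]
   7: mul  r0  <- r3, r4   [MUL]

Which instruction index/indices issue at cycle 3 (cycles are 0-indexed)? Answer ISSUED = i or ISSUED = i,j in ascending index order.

t=0 i0:mulh ; no-port MUL/BR
t=1 i1/i2:beq;st ; pair
t=2 i3/i4:mulh;sll ; pair
t=3 i5:or ; RAW r4
t=4 i6/i7:sub;mul ; pair

ISSUED = 5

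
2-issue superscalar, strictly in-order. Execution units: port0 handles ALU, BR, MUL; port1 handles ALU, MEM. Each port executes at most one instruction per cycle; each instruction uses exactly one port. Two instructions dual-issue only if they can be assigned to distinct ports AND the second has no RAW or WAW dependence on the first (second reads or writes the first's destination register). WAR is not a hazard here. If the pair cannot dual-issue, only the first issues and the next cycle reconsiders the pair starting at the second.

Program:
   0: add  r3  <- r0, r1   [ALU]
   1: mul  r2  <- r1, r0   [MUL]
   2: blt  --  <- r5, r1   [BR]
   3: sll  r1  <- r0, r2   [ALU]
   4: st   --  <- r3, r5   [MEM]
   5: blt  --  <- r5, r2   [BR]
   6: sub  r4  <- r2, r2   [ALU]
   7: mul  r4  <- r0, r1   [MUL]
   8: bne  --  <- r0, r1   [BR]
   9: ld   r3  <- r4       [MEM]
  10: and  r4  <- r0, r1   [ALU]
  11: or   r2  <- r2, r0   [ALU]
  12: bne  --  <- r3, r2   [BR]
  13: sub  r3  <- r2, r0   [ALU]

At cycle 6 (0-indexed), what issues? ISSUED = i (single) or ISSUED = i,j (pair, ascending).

ISSUED = 10,11

[0] i0/i1  add.ALU;mul.MUL  -- dual
[1] i2/i3  blt.BR;sll.ALU  -- dual
[2] i4/i5  st.MEM;blt.BR  -- dual
[3] i6  sub.ALU  -- WAW r4
[4] i7  mul.MUL  -- no-port MUL/BR
[5] i8/i9  bne.BR;ld.MEM  -- dual
[6] i10/i11  and.ALU;or.ALU  -- dual
[7] i12/i13  bne.BR;sub.ALU  -- dual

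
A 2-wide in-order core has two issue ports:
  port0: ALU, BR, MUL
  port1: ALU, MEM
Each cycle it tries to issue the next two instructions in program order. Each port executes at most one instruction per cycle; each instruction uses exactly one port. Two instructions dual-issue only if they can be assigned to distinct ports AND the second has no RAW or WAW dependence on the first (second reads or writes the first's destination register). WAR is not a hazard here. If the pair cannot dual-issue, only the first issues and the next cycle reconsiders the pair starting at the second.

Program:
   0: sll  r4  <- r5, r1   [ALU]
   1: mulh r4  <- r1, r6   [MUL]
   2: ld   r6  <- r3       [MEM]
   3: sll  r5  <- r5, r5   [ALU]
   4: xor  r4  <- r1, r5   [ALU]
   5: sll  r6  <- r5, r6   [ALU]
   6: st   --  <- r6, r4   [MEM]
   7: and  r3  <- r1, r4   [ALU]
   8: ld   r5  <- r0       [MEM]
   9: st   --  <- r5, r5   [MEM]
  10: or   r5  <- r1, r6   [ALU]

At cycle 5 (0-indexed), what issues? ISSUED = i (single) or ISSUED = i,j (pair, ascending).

[0] i0  sll.ALU  -- WAW r4
[1] i1&i2  mulh.MUL+ld.MEM  -- 2-wide
[2] i3  sll.ALU  -- RAW r5
[3] i4&i5  xor.ALU+sll.ALU  -- 2-wide
[4] i6&i7  st.MEM+and.ALU  -- 2-wide
[5] i8  ld.MEM  -- no-port MEM/MEM
[6] i9&i10  st.MEM+or.ALU  -- 2-wide

ISSUED = 8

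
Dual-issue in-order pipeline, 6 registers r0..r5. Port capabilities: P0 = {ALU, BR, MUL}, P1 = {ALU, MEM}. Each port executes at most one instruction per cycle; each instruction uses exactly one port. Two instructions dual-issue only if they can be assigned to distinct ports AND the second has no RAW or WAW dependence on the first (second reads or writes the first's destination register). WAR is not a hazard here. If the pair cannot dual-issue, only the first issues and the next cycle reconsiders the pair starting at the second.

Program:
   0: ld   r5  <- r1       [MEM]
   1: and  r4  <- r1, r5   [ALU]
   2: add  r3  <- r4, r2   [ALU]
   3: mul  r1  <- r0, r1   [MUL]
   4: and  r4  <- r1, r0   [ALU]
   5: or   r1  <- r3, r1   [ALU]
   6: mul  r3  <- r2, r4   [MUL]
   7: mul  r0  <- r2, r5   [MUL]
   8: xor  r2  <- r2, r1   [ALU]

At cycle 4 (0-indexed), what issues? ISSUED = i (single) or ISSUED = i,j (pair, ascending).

0. ld.MEM @i0  | RAW r5
1. and.ALU @i1  | RAW r4
2. add.ALU;mul.MUL @i2,i3  | pair
3. and.ALU;or.ALU @i4,i5  | pair
4. mul.MUL @i6  | no-port MUL/MUL
5. mul.MUL;xor.ALU @i7,i8  | pair

ISSUED = 6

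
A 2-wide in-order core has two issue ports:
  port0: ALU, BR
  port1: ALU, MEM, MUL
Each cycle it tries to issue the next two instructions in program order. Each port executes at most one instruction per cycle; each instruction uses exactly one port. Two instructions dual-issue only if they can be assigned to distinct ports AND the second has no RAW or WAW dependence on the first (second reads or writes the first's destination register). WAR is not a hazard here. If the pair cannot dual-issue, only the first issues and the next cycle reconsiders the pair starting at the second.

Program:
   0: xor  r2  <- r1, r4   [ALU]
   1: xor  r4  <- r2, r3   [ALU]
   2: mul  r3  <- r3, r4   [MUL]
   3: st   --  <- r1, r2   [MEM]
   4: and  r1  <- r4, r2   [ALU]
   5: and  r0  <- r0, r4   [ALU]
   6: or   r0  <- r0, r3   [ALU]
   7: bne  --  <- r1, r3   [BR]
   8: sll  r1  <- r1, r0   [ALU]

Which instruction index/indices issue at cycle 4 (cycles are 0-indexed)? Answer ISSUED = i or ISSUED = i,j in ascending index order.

ISSUED = 5

t=0 i0:xor ; RAW r2
t=1 i1:xor ; RAW r4
t=2 i2:mul ; no-port MUL/MEM
t=3 i3/i4:st;and ; 2-wide
t=4 i5:and ; RAW+WAW r0
t=5 i6/i7:or;bne ; 2-wide
t=6 i8:sll ; tail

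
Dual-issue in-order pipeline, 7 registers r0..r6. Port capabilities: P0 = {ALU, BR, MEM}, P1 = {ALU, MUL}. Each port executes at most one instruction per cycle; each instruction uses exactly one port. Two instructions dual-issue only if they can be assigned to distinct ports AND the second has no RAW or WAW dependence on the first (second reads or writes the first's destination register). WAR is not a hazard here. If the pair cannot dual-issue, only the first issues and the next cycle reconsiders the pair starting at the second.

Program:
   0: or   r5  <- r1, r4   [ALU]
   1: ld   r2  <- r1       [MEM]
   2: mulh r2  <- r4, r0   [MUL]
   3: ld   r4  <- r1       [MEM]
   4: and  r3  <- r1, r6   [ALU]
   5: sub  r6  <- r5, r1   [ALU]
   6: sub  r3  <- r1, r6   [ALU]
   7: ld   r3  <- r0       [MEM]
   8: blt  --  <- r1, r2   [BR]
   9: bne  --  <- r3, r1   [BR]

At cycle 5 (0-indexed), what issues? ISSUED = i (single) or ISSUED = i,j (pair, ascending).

[0] i0+i1  or/ld  -- 2-wide
[1] i2+i3  mulh/ld  -- 2-wide
[2] i4+i5  and/sub  -- 2-wide
[3] i6  sub  -- WAW r3
[4] i7  ld  -- no-port MEM/BR
[5] i8  blt  -- no-port BR/BR
[6] i9  bne  -- tail

ISSUED = 8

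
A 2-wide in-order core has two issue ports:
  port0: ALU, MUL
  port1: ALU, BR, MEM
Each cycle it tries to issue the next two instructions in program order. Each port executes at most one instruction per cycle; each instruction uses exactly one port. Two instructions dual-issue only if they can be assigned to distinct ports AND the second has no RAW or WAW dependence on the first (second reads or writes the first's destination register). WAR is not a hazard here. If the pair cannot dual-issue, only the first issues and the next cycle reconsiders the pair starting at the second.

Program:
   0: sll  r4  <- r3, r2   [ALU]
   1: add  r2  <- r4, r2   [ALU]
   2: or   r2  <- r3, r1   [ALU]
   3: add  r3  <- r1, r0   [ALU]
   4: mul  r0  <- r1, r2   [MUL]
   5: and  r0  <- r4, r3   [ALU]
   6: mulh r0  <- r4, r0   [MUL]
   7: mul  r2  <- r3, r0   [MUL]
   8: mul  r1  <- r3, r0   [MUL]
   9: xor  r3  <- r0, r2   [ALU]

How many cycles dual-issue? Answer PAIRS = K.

0. sll @i0  | RAW r4
1. add @i1  | WAW r2
2. or;add @i2+i3  | 2-wide
3. mul @i4  | WAW r0
4. and @i5  | RAW+WAW r0
5. mulh @i6  | no-port MUL/MUL
6. mul @i7  | no-port MUL/MUL
7. mul;xor @i8+i9  | 2-wide

PAIRS = 2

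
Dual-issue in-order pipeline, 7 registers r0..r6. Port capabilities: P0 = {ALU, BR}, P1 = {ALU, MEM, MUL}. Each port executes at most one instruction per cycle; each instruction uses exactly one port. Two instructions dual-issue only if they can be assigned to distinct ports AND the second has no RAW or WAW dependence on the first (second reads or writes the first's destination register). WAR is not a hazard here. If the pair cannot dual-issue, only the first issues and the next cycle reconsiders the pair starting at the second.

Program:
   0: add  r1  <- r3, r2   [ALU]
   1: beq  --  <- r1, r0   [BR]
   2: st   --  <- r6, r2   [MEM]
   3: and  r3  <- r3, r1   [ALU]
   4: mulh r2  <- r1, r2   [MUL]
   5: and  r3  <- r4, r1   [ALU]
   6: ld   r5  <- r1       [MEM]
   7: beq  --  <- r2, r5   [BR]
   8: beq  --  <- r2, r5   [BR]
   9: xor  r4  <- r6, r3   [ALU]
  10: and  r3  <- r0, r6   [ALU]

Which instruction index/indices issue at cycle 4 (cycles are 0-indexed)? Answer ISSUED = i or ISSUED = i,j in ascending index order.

t=0 i0:add.ALU ; RAW r1
t=1 i1+i2:beq.BR+st.MEM ; dual
t=2 i3+i4:and.ALU+mulh.MUL ; dual
t=3 i5+i6:and.ALU+ld.MEM ; dual
t=4 i7:beq.BR ; no-port BR/BR
t=5 i8+i9:beq.BR+xor.ALU ; dual
t=6 i10:and.ALU ; tail

ISSUED = 7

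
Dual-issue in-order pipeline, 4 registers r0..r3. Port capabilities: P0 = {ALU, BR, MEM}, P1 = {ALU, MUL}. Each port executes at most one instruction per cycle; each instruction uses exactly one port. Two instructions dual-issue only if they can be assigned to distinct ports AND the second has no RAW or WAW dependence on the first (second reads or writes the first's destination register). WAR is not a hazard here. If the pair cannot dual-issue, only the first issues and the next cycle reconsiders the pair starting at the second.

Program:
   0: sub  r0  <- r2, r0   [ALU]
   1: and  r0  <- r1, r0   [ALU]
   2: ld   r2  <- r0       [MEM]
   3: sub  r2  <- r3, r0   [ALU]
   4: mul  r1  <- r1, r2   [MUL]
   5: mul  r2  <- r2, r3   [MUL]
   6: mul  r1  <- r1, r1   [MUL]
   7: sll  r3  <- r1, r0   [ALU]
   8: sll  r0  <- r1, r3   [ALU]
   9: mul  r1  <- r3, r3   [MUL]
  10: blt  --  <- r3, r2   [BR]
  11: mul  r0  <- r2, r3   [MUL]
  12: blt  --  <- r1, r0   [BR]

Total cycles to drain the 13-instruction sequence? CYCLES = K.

CYCLES = 11

  cy0 -> i0 (sub) RAW+WAW r0
  cy1 -> i1 (and) RAW r0
  cy2 -> i2 (ld) WAW r2
  cy3 -> i3 (sub) RAW r2
  cy4 -> i4 (mul) no-port MUL/MUL
  cy5 -> i5 (mul) no-port MUL/MUL
  cy6 -> i6 (mul) RAW r1
  cy7 -> i7 (sll) RAW r3
  cy8 -> i8+i9 (sll+mul) pair
  cy9 -> i10+i11 (blt+mul) pair
  cy10 -> i12 (blt) tail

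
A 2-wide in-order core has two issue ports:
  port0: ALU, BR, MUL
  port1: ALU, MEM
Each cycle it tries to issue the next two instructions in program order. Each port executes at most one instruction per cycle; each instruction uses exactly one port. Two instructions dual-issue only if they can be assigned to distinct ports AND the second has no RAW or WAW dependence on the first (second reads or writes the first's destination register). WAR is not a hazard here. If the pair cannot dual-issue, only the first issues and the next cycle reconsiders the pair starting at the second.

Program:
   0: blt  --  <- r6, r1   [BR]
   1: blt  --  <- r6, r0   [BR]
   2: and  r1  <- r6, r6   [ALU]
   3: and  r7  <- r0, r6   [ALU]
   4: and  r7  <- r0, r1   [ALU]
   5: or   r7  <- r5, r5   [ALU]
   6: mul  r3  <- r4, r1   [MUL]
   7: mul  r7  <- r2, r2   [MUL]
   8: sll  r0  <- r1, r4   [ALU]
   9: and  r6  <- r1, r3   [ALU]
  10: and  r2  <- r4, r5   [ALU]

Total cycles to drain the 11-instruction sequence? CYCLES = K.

0. blt @i0  | no-port BR/BR
1. blt/and @i1/i2  | dual
2. and @i3  | WAW r7
3. and @i4  | WAW r7
4. or/mul @i5/i6  | dual
5. mul/sll @i7/i8  | dual
6. and/and @i9/i10  | dual

CYCLES = 7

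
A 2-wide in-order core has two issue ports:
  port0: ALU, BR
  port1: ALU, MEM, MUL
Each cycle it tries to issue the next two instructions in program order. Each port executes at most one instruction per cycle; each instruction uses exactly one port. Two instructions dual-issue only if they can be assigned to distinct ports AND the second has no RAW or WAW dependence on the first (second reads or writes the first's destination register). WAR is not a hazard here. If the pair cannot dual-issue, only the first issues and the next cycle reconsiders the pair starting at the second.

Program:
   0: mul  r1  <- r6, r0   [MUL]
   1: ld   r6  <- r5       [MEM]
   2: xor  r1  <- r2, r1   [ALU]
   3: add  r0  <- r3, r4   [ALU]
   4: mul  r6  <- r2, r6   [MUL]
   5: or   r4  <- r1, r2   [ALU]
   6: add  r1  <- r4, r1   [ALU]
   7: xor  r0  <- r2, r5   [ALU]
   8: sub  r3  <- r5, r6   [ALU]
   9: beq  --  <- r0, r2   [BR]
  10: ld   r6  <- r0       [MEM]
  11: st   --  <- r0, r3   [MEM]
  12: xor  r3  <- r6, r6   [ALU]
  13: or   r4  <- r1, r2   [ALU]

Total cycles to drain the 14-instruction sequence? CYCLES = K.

[0] i0  mul  -- no-port MUL/MEM
[1] i1&i2  ld xor  -- 2-wide
[2] i3&i4  add mul  -- 2-wide
[3] i5  or  -- RAW r4
[4] i6&i7  add xor  -- 2-wide
[5] i8&i9  sub beq  -- 2-wide
[6] i10  ld  -- no-port MEM/MEM
[7] i11&i12  st xor  -- 2-wide
[8] i13  or  -- tail

CYCLES = 9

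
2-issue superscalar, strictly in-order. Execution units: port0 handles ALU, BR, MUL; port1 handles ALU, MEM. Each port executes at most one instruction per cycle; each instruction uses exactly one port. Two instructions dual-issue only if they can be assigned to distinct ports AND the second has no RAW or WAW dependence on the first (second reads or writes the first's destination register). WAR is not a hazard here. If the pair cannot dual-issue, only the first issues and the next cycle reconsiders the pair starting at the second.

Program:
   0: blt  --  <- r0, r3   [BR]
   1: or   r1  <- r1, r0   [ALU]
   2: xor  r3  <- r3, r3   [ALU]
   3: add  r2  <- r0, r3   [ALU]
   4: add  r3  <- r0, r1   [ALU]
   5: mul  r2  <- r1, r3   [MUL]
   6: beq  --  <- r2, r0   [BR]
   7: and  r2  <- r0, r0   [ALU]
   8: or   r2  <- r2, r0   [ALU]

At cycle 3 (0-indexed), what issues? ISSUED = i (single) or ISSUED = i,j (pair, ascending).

  cy0 -> i0,i1 (blt/or) pair
  cy1 -> i2 (xor) RAW r3
  cy2 -> i3,i4 (add/add) pair
  cy3 -> i5 (mul) no-port MUL/BR
  cy4 -> i6,i7 (beq/and) pair
  cy5 -> i8 (or) tail

ISSUED = 5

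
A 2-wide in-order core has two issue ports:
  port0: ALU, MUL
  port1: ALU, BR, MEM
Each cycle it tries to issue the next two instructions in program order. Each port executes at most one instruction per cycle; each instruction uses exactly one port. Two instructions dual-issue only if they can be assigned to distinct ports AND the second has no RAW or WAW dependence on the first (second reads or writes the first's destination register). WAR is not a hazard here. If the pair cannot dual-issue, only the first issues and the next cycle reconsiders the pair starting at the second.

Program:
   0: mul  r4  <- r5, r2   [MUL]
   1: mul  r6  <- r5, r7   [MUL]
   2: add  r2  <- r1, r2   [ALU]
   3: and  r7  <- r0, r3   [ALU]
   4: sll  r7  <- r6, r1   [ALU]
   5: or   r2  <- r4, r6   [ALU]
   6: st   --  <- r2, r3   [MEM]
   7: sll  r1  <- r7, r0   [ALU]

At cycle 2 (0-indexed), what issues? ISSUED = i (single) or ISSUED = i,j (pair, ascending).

ISSUED = 3

  cy0 -> i0 (mul) no-port MUL/MUL
  cy1 -> i1/i2 (mul;add) dual
  cy2 -> i3 (and) WAW r7
  cy3 -> i4/i5 (sll;or) dual
  cy4 -> i6/i7 (st;sll) dual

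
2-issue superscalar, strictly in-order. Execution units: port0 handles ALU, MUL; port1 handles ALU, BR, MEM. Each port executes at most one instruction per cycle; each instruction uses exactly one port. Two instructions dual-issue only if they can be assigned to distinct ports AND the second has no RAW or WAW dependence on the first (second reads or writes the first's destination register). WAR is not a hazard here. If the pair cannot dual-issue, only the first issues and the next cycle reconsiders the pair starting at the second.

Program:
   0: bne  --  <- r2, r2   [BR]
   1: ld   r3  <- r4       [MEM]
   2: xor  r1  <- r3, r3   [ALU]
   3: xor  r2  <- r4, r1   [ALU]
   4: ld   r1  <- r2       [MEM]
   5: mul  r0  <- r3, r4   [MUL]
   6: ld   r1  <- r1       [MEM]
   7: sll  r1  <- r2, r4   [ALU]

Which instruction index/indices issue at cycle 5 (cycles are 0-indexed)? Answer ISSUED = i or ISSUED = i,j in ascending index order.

ISSUED = 6

t=0 i0:bne.BR ; no-port BR/MEM
t=1 i1:ld.MEM ; RAW r3
t=2 i2:xor.ALU ; RAW r1
t=3 i3:xor.ALU ; RAW r2
t=4 i4/i5:ld.MEM/mul.MUL ; 2-wide
t=5 i6:ld.MEM ; WAW r1
t=6 i7:sll.ALU ; tail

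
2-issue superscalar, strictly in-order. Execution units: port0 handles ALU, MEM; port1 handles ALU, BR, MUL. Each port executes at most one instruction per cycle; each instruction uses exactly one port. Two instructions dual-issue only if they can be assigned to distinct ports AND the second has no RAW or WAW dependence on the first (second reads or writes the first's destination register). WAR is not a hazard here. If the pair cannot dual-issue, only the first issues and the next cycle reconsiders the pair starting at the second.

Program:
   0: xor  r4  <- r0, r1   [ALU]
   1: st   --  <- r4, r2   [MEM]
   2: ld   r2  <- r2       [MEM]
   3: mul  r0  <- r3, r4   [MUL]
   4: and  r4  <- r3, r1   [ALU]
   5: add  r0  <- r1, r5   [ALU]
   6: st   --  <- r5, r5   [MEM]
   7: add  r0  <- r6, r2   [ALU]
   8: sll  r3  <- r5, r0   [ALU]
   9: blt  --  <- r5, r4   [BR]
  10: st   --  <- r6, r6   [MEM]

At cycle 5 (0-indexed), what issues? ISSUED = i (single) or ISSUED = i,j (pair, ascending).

  cy0 -> i0 (xor) RAW r4
  cy1 -> i1 (st) no-port MEM/MEM
  cy2 -> i2+i3 (ld mul) pair
  cy3 -> i4+i5 (and add) pair
  cy4 -> i6+i7 (st add) pair
  cy5 -> i8+i9 (sll blt) pair
  cy6 -> i10 (st) tail

ISSUED = 8,9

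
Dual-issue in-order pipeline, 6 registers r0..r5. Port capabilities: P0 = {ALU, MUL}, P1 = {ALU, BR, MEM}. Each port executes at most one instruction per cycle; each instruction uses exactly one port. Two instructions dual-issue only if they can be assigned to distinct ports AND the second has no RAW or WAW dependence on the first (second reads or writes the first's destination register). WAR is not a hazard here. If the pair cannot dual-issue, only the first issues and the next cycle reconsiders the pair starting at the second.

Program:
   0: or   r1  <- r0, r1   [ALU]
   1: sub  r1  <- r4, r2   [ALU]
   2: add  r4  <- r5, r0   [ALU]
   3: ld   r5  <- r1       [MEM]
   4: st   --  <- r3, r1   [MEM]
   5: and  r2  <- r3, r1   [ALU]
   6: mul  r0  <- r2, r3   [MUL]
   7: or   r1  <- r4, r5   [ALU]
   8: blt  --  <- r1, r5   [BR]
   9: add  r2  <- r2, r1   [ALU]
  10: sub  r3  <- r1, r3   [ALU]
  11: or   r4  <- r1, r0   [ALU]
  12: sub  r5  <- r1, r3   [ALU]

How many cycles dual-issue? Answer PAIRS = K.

t=0 i0:or.ALU ; WAW r1
t=1 i1,i2:sub.ALU add.ALU ; pair
t=2 i3:ld.MEM ; no-port MEM/MEM
t=3 i4,i5:st.MEM and.ALU ; pair
t=4 i6,i7:mul.MUL or.ALU ; pair
t=5 i8,i9:blt.BR add.ALU ; pair
t=6 i10,i11:sub.ALU or.ALU ; pair
t=7 i12:sub.ALU ; tail

PAIRS = 5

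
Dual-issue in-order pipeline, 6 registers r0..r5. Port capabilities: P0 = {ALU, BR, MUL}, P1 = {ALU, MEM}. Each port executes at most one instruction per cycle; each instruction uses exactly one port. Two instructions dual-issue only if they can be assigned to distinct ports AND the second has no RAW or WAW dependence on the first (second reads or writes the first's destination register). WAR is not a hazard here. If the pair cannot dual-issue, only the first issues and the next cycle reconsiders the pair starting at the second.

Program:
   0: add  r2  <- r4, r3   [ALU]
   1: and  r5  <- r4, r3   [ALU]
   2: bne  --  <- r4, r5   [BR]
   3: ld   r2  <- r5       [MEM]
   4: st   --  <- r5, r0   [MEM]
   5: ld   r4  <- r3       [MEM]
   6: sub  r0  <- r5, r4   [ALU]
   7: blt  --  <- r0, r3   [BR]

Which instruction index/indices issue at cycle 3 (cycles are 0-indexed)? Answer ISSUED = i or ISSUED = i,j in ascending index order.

ISSUED = 5

t=0 i0/i1:add.ALU+and.ALU ; pair
t=1 i2/i3:bne.BR+ld.MEM ; pair
t=2 i4:st.MEM ; no-port MEM/MEM
t=3 i5:ld.MEM ; RAW r4
t=4 i6:sub.ALU ; RAW r0
t=5 i7:blt.BR ; tail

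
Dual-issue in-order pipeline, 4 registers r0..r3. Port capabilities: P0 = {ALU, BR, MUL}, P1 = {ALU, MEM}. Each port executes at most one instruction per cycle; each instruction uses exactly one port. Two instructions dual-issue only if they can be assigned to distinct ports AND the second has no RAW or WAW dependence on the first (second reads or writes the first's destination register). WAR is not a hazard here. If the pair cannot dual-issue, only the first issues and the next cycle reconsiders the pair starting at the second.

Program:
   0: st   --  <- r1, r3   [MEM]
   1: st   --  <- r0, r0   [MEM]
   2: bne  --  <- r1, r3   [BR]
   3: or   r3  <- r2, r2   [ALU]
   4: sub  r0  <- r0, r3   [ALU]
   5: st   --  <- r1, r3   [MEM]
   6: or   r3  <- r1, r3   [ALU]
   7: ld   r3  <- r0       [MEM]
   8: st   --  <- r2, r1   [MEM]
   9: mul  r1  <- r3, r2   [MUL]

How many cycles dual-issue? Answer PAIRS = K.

PAIRS = 3

0. st.MEM @i0  | no-port MEM/MEM
1. st.MEM+bne.BR @i1,i2  | pair
2. or.ALU @i3  | RAW r3
3. sub.ALU+st.MEM @i4,i5  | pair
4. or.ALU @i6  | WAW r3
5. ld.MEM @i7  | no-port MEM/MEM
6. st.MEM+mul.MUL @i8,i9  | pair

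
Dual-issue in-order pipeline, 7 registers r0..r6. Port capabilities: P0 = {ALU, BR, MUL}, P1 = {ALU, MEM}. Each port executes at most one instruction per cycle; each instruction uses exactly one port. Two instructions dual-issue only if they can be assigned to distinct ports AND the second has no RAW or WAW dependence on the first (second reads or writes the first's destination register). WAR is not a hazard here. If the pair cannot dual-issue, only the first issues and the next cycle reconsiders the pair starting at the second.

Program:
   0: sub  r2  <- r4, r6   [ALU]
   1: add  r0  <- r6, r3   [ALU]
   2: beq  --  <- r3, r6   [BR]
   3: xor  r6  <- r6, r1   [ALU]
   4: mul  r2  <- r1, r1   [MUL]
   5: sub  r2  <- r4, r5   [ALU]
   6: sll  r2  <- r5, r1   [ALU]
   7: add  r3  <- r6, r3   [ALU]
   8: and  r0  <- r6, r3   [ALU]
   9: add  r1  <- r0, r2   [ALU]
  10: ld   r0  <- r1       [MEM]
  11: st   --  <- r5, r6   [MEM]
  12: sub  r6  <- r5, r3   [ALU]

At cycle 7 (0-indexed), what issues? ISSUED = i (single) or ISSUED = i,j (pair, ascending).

ISSUED = 10

c0: i0+i1 sub+add  pair
c1: i2+i3 beq+xor  pair
c2: i4 mul  WAW r2
c3: i5 sub  WAW r2
c4: i6+i7 sll+add  pair
c5: i8 and  RAW r0
c6: i9 add  RAW r1
c7: i10 ld  no-port MEM/MEM
c8: i11+i12 st+sub  pair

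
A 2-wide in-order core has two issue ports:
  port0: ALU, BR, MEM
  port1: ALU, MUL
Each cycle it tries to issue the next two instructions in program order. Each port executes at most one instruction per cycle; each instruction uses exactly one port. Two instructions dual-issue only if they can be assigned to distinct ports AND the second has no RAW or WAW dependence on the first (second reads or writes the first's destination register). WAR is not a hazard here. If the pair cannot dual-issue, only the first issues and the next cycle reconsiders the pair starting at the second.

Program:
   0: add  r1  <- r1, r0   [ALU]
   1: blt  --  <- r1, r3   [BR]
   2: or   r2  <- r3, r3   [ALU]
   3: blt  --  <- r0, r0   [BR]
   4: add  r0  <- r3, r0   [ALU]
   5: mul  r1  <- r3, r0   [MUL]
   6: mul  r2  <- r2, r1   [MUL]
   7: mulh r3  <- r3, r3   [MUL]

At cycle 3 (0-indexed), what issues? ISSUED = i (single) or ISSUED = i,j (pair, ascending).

ISSUED = 5

  cy0 -> i0 (add) RAW r1
  cy1 -> i1+i2 (blt/or) dual
  cy2 -> i3+i4 (blt/add) dual
  cy3 -> i5 (mul) no-port MUL/MUL
  cy4 -> i6 (mul) no-port MUL/MUL
  cy5 -> i7 (mulh) tail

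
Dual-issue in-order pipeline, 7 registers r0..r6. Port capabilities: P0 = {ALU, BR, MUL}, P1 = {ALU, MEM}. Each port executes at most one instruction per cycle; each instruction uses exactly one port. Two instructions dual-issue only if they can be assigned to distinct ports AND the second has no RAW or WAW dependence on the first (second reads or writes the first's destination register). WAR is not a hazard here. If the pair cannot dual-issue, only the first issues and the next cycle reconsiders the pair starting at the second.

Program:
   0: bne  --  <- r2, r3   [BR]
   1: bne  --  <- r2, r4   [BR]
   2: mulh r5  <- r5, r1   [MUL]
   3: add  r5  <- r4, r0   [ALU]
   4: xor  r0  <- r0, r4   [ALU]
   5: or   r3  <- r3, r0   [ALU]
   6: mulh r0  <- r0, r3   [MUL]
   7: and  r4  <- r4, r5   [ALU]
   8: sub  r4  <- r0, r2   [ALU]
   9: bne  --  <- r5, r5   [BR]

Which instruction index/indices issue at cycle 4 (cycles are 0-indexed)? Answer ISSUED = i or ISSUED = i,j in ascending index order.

ISSUED = 5

t=0 i0:bne ; no-port BR/BR
t=1 i1:bne ; no-port BR/MUL
t=2 i2:mulh ; WAW r5
t=3 i3/i4:add;xor ; pair
t=4 i5:or ; RAW r3
t=5 i6/i7:mulh;and ; pair
t=6 i8/i9:sub;bne ; pair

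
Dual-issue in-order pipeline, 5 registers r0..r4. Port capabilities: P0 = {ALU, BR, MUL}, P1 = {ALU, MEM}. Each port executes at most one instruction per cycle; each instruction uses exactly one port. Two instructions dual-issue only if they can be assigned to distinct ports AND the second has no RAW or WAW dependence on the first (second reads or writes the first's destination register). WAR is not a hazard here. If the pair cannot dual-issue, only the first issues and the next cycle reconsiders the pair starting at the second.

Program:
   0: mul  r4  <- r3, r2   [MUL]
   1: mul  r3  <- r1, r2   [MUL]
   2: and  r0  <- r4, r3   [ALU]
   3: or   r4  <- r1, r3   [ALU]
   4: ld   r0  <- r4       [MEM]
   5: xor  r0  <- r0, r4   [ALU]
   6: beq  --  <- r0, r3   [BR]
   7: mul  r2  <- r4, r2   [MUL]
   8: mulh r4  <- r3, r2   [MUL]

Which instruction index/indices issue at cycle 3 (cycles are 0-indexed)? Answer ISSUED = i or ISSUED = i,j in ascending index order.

ISSUED = 4

t=0 i0:mul.MUL ; no-port MUL/MUL
t=1 i1:mul.MUL ; RAW r3
t=2 i2+i3:and.ALU+or.ALU ; dual
t=3 i4:ld.MEM ; RAW+WAW r0
t=4 i5:xor.ALU ; RAW r0
t=5 i6:beq.BR ; no-port BR/MUL
t=6 i7:mul.MUL ; no-port MUL/MUL
t=7 i8:mulh.MUL ; tail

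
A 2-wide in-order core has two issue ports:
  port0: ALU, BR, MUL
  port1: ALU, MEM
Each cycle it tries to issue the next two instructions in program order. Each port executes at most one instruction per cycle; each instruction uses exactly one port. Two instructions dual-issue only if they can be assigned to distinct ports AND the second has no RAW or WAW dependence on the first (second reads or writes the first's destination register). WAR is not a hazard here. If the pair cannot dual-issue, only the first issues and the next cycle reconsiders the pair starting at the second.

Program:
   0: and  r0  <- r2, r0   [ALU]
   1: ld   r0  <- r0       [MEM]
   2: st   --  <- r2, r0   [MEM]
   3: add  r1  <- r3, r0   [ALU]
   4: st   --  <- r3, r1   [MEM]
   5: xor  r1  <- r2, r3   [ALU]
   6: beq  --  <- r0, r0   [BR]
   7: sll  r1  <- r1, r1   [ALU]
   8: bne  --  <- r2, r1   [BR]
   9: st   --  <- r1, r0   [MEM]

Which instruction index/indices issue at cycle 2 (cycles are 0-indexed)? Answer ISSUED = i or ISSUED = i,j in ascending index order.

c0: i0 and  RAW+WAW r0
c1: i1 ld  no-port MEM/MEM
c2: i2,i3 st add  2-wide
c3: i4,i5 st xor  2-wide
c4: i6,i7 beq sll  2-wide
c5: i8,i9 bne st  2-wide

ISSUED = 2,3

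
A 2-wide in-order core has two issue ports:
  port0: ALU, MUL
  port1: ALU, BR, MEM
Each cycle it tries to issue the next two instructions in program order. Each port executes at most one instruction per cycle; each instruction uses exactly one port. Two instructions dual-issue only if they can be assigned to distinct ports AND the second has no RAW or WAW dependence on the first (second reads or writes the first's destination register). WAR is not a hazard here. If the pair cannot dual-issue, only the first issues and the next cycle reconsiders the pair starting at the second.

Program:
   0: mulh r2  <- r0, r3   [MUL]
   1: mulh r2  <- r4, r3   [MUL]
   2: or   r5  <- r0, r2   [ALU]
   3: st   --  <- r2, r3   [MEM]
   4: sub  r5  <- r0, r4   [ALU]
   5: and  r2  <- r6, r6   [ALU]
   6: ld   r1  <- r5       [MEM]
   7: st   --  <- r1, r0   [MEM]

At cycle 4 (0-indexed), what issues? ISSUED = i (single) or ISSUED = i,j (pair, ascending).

ISSUED = 6

c0: i0 mulh  no-port MUL/MUL
c1: i1 mulh  RAW r2
c2: i2/i3 or;st  pair
c3: i4/i5 sub;and  pair
c4: i6 ld  no-port MEM/MEM
c5: i7 st  tail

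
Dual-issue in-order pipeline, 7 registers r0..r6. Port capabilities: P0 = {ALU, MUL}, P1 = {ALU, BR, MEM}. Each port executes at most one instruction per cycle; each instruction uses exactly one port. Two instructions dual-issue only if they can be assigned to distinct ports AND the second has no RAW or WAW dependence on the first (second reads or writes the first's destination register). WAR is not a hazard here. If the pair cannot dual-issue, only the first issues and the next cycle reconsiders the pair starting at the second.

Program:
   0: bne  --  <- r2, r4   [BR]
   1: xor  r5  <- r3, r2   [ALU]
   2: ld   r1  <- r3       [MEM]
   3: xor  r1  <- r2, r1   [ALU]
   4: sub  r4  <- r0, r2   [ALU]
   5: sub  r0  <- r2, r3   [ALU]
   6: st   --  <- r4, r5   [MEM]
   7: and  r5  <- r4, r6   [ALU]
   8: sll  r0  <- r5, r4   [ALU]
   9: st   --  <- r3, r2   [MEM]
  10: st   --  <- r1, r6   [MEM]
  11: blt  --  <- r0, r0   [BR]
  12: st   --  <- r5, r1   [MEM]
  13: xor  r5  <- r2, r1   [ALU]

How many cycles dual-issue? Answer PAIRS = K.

PAIRS = 5

#0 head=0: bne/xor i0&i1 pair
#1 head=2: ld i2 RAW+WAW r1
#2 head=3: xor/sub i3&i4 pair
#3 head=5: sub/st i5&i6 pair
#4 head=7: and i7 RAW r5
#5 head=8: sll/st i8&i9 pair
#6 head=10: st i10 no-port MEM/BR
#7 head=11: blt i11 no-port BR/MEM
#8 head=12: st/xor i12&i13 pair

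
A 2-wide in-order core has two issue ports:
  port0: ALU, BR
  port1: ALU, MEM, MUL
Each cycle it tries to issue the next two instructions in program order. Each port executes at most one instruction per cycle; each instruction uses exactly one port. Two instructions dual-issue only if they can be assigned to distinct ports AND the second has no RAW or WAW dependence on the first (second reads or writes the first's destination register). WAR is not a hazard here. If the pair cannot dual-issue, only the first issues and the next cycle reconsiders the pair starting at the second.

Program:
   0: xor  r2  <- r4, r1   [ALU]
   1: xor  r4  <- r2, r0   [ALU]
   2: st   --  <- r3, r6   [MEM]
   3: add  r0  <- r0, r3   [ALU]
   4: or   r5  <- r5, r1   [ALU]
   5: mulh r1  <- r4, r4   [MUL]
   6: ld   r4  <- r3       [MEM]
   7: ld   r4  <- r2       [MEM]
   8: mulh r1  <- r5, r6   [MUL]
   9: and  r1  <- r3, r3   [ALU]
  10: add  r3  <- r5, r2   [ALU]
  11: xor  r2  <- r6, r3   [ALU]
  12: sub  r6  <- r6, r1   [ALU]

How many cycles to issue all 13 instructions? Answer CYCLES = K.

CYCLES = 9

[0] i0  xor.ALU  -- RAW r2
[1] i1&i2  xor.ALU;st.MEM  -- pair
[2] i3&i4  add.ALU;or.ALU  -- pair
[3] i5  mulh.MUL  -- no-port MUL/MEM
[4] i6  ld.MEM  -- no-port MEM/MEM
[5] i7  ld.MEM  -- no-port MEM/MUL
[6] i8  mulh.MUL  -- WAW r1
[7] i9&i10  and.ALU;add.ALU  -- pair
[8] i11&i12  xor.ALU;sub.ALU  -- pair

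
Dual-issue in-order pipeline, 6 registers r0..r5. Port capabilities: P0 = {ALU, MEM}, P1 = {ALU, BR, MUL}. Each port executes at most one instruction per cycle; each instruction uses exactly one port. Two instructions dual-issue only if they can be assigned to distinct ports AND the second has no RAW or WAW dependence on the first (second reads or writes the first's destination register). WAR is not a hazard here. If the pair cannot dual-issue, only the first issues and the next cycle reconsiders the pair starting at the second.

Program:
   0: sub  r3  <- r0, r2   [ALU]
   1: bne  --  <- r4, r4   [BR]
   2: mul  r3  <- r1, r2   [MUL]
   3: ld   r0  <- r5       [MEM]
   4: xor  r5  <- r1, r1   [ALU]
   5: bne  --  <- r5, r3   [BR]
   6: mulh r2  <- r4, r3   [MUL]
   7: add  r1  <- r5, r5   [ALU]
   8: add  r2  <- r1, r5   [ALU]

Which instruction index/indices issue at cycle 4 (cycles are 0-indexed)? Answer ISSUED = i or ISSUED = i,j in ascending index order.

  cy0 -> i0+i1 (sub bne) pair
  cy1 -> i2+i3 (mul ld) pair
  cy2 -> i4 (xor) RAW r5
  cy3 -> i5 (bne) no-port BR/MUL
  cy4 -> i6+i7 (mulh add) pair
  cy5 -> i8 (add) tail

ISSUED = 6,7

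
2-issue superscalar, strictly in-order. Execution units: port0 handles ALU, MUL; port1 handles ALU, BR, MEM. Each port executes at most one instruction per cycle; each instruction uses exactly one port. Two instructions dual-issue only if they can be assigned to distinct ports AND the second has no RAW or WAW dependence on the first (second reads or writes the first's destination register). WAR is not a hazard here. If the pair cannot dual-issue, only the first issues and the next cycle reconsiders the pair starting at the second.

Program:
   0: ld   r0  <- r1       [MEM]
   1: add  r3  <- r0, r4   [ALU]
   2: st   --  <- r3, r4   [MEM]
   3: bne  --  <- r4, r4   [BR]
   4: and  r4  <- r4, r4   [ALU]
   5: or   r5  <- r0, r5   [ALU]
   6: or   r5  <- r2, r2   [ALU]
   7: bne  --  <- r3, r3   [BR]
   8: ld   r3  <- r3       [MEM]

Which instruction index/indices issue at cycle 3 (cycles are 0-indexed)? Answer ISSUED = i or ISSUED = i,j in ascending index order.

ISSUED = 3,4

t=0 i0:ld ; RAW r0
t=1 i1:add ; RAW r3
t=2 i2:st ; no-port MEM/BR
t=3 i3&i4:bne+and ; dual
t=4 i5:or ; WAW r5
t=5 i6&i7:or+bne ; dual
t=6 i8:ld ; tail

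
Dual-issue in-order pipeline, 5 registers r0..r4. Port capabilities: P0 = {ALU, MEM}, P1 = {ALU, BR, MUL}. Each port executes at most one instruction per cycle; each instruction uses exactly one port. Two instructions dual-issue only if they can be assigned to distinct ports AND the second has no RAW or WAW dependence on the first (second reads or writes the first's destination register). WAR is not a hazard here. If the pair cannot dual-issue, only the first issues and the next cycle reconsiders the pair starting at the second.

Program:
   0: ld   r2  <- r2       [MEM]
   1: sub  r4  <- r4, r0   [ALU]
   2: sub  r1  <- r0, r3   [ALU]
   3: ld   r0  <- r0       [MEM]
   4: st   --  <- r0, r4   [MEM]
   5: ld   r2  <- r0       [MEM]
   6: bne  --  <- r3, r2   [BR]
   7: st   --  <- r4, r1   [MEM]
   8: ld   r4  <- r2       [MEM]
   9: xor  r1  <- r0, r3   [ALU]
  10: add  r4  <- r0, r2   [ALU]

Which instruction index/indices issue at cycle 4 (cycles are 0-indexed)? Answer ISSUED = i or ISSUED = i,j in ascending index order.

c0: i0,i1 ld+sub  dual
c1: i2,i3 sub+ld  dual
c2: i4 st  no-port MEM/MEM
c3: i5 ld  RAW r2
c4: i6,i7 bne+st  dual
c5: i8,i9 ld+xor  dual
c6: i10 add  tail

ISSUED = 6,7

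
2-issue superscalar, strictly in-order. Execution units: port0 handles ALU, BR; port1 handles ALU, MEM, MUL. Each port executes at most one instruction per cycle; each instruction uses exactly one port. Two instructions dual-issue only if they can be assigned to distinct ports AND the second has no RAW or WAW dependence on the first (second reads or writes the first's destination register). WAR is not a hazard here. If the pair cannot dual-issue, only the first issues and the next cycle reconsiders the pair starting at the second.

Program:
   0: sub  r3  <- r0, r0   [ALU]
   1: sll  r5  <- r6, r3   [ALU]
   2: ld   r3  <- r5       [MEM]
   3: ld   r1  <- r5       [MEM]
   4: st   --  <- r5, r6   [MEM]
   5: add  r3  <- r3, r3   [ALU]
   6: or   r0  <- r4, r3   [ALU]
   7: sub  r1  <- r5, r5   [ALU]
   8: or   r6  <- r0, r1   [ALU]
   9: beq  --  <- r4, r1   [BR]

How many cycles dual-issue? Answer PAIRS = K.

PAIRS = 3

0. sub @i0  | RAW r3
1. sll @i1  | RAW r5
2. ld @i2  | no-port MEM/MEM
3. ld @i3  | no-port MEM/MEM
4. st add @i4&i5  | pair
5. or sub @i6&i7  | pair
6. or beq @i8&i9  | pair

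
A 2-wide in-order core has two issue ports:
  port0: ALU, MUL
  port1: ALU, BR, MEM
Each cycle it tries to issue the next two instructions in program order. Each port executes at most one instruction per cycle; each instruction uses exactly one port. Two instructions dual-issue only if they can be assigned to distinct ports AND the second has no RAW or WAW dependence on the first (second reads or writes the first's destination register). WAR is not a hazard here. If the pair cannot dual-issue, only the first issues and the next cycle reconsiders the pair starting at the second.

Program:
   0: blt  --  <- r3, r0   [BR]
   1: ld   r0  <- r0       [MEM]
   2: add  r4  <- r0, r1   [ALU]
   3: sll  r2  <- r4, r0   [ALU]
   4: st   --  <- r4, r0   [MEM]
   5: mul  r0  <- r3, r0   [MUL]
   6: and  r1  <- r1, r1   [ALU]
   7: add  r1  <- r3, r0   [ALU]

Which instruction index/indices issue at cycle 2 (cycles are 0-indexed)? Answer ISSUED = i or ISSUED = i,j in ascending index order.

t=0 i0:blt.BR ; no-port BR/MEM
t=1 i1:ld.MEM ; RAW r0
t=2 i2:add.ALU ; RAW r4
t=3 i3,i4:sll.ALU+st.MEM ; pair
t=4 i5,i6:mul.MUL+and.ALU ; pair
t=5 i7:add.ALU ; tail

ISSUED = 2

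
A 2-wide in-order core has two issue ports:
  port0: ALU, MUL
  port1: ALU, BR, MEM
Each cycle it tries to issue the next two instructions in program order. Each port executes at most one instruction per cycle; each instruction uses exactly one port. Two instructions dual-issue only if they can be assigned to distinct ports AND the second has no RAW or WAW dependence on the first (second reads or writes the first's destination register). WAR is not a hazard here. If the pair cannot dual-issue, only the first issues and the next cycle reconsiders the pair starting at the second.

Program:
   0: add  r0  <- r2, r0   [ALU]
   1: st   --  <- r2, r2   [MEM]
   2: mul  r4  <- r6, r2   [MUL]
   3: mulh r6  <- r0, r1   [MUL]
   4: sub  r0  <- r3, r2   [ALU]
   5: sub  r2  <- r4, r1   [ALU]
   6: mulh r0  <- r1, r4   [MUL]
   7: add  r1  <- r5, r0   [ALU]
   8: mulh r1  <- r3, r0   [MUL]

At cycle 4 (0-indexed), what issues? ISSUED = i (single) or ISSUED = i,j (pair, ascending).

ISSUED = 7

t=0 i0/i1:add+st ; pair
t=1 i2:mul ; no-port MUL/MUL
t=2 i3/i4:mulh+sub ; pair
t=3 i5/i6:sub+mulh ; pair
t=4 i7:add ; WAW r1
t=5 i8:mulh ; tail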